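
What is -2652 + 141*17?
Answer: -255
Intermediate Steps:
-2652 + 141*17 = -2652 + 2397 = -255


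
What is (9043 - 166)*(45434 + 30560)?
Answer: 674598738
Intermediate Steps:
(9043 - 166)*(45434 + 30560) = 8877*75994 = 674598738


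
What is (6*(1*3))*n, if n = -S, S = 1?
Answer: -18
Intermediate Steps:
n = -1 (n = -1*1 = -1)
(6*(1*3))*n = (6*(1*3))*(-1) = (6*3)*(-1) = 18*(-1) = -18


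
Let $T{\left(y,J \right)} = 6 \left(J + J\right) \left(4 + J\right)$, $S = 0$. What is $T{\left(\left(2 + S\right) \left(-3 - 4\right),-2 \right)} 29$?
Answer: $-1392$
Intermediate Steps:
$T{\left(y,J \right)} = 12 J \left(4 + J\right)$ ($T{\left(y,J \right)} = 6 \cdot 2 J \left(4 + J\right) = 12 J \left(4 + J\right)$)
$T{\left(\left(2 + S\right) \left(-3 - 4\right),-2 \right)} 29 = 12 \left(-2\right) \left(4 - 2\right) 29 = 12 \left(-2\right) 2 \cdot 29 = \left(-48\right) 29 = -1392$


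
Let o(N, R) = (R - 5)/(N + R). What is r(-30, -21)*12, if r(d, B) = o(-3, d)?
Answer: 140/11 ≈ 12.727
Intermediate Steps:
o(N, R) = (-5 + R)/(N + R)
r(d, B) = (-5 + d)/(-3 + d)
r(-30, -21)*12 = ((-5 - 30)/(-3 - 30))*12 = (-35/(-33))*12 = -1/33*(-35)*12 = (35/33)*12 = 140/11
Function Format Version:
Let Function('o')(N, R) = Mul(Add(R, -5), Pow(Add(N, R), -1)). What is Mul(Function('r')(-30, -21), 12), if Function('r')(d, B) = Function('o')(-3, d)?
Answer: Rational(140, 11) ≈ 12.727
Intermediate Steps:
Function('o')(N, R) = Mul(Pow(Add(N, R), -1), Add(-5, R)) (Function('o')(N, R) = Mul(Add(-5, R), Pow(Add(N, R), -1)) = Mul(Pow(Add(N, R), -1), Add(-5, R)))
Function('r')(d, B) = Mul(Pow(Add(-3, d), -1), Add(-5, d))
Mul(Function('r')(-30, -21), 12) = Mul(Mul(Pow(Add(-3, -30), -1), Add(-5, -30)), 12) = Mul(Mul(Pow(-33, -1), -35), 12) = Mul(Mul(Rational(-1, 33), -35), 12) = Mul(Rational(35, 33), 12) = Rational(140, 11)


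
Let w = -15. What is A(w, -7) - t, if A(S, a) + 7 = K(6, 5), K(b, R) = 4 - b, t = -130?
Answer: 121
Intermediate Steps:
A(S, a) = -9 (A(S, a) = -7 + (4 - 1*6) = -7 + (4 - 6) = -7 - 2 = -9)
A(w, -7) - t = -9 - 1*(-130) = -9 + 130 = 121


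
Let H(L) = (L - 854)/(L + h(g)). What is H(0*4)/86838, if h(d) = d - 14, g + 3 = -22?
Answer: 427/1693341 ≈ 0.00025216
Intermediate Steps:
g = -25 (g = -3 - 22 = -25)
h(d) = -14 + d
H(L) = (-854 + L)/(-39 + L) (H(L) = (L - 854)/(L + (-14 - 25)) = (-854 + L)/(L - 39) = (-854 + L)/(-39 + L))
H(0*4)/86838 = ((-854 + 0*4)/(-39 + 0*4))/86838 = ((-854 + 0)/(-39 + 0))*(1/86838) = (-854/(-39))*(1/86838) = -1/39*(-854)*(1/86838) = (854/39)*(1/86838) = 427/1693341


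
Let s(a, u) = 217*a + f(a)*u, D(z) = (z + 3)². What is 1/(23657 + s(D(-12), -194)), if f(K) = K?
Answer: 1/25520 ≈ 3.9185e-5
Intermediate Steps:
D(z) = (3 + z)²
s(a, u) = 217*a + a*u
1/(23657 + s(D(-12), -194)) = 1/(23657 + (3 - 12)²*(217 - 194)) = 1/(23657 + (-9)²*23) = 1/(23657 + 81*23) = 1/(23657 + 1863) = 1/25520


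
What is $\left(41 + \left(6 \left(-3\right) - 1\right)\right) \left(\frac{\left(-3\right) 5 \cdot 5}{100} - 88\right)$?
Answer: $- \frac{3905}{2} \approx -1952.5$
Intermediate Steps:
$\left(41 + \left(6 \left(-3\right) - 1\right)\right) \left(\frac{\left(-3\right) 5 \cdot 5}{100} - 88\right) = \left(41 - 19\right) \left(\left(-15\right) 5 \cdot \frac{1}{100} - 88\right) = \left(41 - 19\right) \left(\left(-75\right) \frac{1}{100} - 88\right) = 22 \left(- \frac{3}{4} - 88\right) = 22 \left(- \frac{355}{4}\right) = - \frac{3905}{2}$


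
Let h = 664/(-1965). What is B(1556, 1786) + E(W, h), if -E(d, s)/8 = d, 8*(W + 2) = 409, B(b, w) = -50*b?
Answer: -78193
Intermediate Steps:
h = -664/1965 (h = 664*(-1/1965) = -664/1965 ≈ -0.33791)
W = 393/8 (W = -2 + (⅛)*409 = -2 + 409/8 = 393/8 ≈ 49.125)
E(d, s) = -8*d
B(1556, 1786) + E(W, h) = -50*1556 - 8*393/8 = -77800 - 393 = -78193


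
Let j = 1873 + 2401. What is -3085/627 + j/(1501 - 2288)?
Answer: -5107693/493449 ≈ -10.351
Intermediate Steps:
j = 4274
-3085/627 + j/(1501 - 2288) = -3085/627 + 4274/(1501 - 2288) = -3085*1/627 + 4274/(-787) = -3085/627 + 4274*(-1/787) = -3085/627 - 4274/787 = -5107693/493449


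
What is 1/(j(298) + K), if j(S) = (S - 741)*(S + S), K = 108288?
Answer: -1/155740 ≈ -6.4210e-6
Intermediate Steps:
j(S) = 2*S*(-741 + S) (j(S) = (-741 + S)*(2*S) = 2*S*(-741 + S))
1/(j(298) + K) = 1/(2*298*(-741 + 298) + 108288) = 1/(2*298*(-443) + 108288) = 1/(-264028 + 108288) = 1/(-155740) = -1/155740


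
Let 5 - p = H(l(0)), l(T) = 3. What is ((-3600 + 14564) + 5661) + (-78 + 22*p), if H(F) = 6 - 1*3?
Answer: 16591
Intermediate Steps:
H(F) = 3 (H(F) = 6 - 3 = 3)
p = 2 (p = 5 - 1*3 = 5 - 3 = 2)
((-3600 + 14564) + 5661) + (-78 + 22*p) = ((-3600 + 14564) + 5661) + (-78 + 22*2) = (10964 + 5661) + (-78 + 44) = 16625 - 34 = 16591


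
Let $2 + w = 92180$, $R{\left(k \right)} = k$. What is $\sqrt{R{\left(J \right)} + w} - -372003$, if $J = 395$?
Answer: $372003 + \sqrt{92573} \approx 3.7231 \cdot 10^{5}$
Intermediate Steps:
$w = 92178$ ($w = -2 + 92180 = 92178$)
$\sqrt{R{\left(J \right)} + w} - -372003 = \sqrt{395 + 92178} - -372003 = \sqrt{92573} + 372003 = 372003 + \sqrt{92573}$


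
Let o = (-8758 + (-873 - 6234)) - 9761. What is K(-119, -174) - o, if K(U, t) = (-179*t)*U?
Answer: -3680748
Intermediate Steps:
K(U, t) = -179*U*t
o = -25626 (o = (-8758 - 7107) - 9761 = -15865 - 9761 = -25626)
K(-119, -174) - o = -179*(-119)*(-174) - 1*(-25626) = -3706374 + 25626 = -3680748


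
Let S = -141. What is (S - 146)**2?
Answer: 82369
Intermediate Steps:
(S - 146)**2 = (-141 - 146)**2 = (-287)**2 = 82369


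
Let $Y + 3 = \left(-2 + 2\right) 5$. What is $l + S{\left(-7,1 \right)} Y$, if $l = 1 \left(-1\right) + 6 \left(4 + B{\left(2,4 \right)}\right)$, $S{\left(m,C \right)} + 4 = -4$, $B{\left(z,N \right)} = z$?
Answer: $59$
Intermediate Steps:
$S{\left(m,C \right)} = -8$ ($S{\left(m,C \right)} = -4 - 4 = -8$)
$Y = -3$ ($Y = -3 + \left(-2 + 2\right) 5 = -3 + 0 \cdot 5 = -3 + 0 = -3$)
$l = 35$ ($l = 1 \left(-1\right) + 6 \left(4 + 2\right) = -1 + 6 \cdot 6 = -1 + 36 = 35$)
$l + S{\left(-7,1 \right)} Y = 35 - -24 = 35 + 24 = 59$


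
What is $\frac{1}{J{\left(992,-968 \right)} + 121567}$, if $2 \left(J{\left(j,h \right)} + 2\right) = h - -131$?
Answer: $\frac{2}{242293} \approx 8.2545 \cdot 10^{-6}$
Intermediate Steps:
$J{\left(j,h \right)} = \frac{127}{2} + \frac{h}{2}$ ($J{\left(j,h \right)} = -2 + \frac{h - -131}{2} = -2 + \frac{h + 131}{2} = -2 + \frac{131 + h}{2} = -2 + \left(\frac{131}{2} + \frac{h}{2}\right) = \frac{127}{2} + \frac{h}{2}$)
$\frac{1}{J{\left(992,-968 \right)} + 121567} = \frac{1}{\left(\frac{127}{2} + \frac{1}{2} \left(-968\right)\right) + 121567} = \frac{1}{\left(\frac{127}{2} - 484\right) + 121567} = \frac{1}{- \frac{841}{2} + 121567} = \frac{1}{\frac{242293}{2}} = \frac{2}{242293}$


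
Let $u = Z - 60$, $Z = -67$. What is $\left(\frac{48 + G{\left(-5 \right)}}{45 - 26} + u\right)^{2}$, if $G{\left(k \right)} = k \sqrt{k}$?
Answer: $\frac{5593100}{361} + \frac{23650 i \sqrt{5}}{361} \approx 15493.0 + 146.49 i$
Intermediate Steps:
$u = -127$ ($u = -67 - 60 = -127$)
$G{\left(k \right)} = k^{\frac{3}{2}}$
$\left(\frac{48 + G{\left(-5 \right)}}{45 - 26} + u\right)^{2} = \left(\frac{48 + \left(-5\right)^{\frac{3}{2}}}{45 - 26} - 127\right)^{2} = \left(\frac{48 - 5 i \sqrt{5}}{19} - 127\right)^{2} = \left(\left(48 - 5 i \sqrt{5}\right) \frac{1}{19} - 127\right)^{2} = \left(\left(\frac{48}{19} - \frac{5 i \sqrt{5}}{19}\right) - 127\right)^{2} = \left(- \frac{2365}{19} - \frac{5 i \sqrt{5}}{19}\right)^{2}$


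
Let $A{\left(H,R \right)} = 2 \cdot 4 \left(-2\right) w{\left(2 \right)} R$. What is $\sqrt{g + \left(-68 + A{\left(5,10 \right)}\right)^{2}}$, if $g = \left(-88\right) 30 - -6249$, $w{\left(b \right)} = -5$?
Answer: $3 \sqrt{59937} \approx 734.46$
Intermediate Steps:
$A{\left(H,R \right)} = 80 R$ ($A{\left(H,R \right)} = 2 \cdot 4 \left(-2\right) \left(-5\right) R = 8 \left(-2\right) \left(-5\right) R = \left(-16\right) \left(-5\right) R = 80 R$)
$g = 3609$ ($g = -2640 + 6249 = 3609$)
$\sqrt{g + \left(-68 + A{\left(5,10 \right)}\right)^{2}} = \sqrt{3609 + \left(-68 + 80 \cdot 10\right)^{2}} = \sqrt{3609 + \left(-68 + 800\right)^{2}} = \sqrt{3609 + 732^{2}} = \sqrt{3609 + 535824} = \sqrt{539433} = 3 \sqrt{59937}$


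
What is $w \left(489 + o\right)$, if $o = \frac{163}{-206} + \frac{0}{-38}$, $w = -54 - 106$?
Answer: $- \frac{8045680}{103} \approx -78113.0$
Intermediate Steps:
$w = -160$ ($w = -54 - 106 = -160$)
$o = - \frac{163}{206}$ ($o = 163 \left(- \frac{1}{206}\right) + 0 \left(- \frac{1}{38}\right) = - \frac{163}{206} + 0 = - \frac{163}{206} \approx -0.79126$)
$w \left(489 + o\right) = - 160 \left(489 - \frac{163}{206}\right) = \left(-160\right) \frac{100571}{206} = - \frac{8045680}{103}$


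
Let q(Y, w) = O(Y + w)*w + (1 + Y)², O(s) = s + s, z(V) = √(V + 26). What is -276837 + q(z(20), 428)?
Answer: 89578 + 858*√46 ≈ 95397.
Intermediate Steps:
z(V) = √(26 + V)
O(s) = 2*s
q(Y, w) = (1 + Y)² + w*(2*Y + 2*w) (q(Y, w) = (2*(Y + w))*w + (1 + Y)² = (2*Y + 2*w)*w + (1 + Y)² = w*(2*Y + 2*w) + (1 + Y)² = (1 + Y)² + w*(2*Y + 2*w))
-276837 + q(z(20), 428) = -276837 + ((1 + √(26 + 20))² + 2*428*(√(26 + 20) + 428)) = -276837 + ((1 + √46)² + 2*428*(√46 + 428)) = -276837 + ((1 + √46)² + 2*428*(428 + √46)) = -276837 + ((1 + √46)² + (366368 + 856*√46)) = -276837 + (366368 + (1 + √46)² + 856*√46) = 89531 + (1 + √46)² + 856*√46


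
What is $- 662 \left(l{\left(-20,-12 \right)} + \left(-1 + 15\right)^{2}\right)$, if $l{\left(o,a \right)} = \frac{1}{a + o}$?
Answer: $- \frac{2075701}{16} \approx -1.2973 \cdot 10^{5}$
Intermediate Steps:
$- 662 \left(l{\left(-20,-12 \right)} + \left(-1 + 15\right)^{2}\right) = - 662 \left(\frac{1}{-12 - 20} + \left(-1 + 15\right)^{2}\right) = - 662 \left(\frac{1}{-32} + 14^{2}\right) = - 662 \left(- \frac{1}{32} + 196\right) = \left(-662\right) \frac{6271}{32} = - \frac{2075701}{16}$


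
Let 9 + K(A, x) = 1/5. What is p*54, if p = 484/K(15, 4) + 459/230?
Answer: -329157/115 ≈ -2862.2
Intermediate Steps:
K(A, x) = -44/5 (K(A, x) = -9 + 1/5 = -9 + ⅕ = -44/5)
p = -12191/230 (p = 484/(-44/5) + 459/230 = 484*(-5/44) + 459*(1/230) = -55 + 459/230 = -12191/230 ≈ -53.004)
p*54 = -12191/230*54 = -329157/115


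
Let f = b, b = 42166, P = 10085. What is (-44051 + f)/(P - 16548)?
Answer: 1885/6463 ≈ 0.29166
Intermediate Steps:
f = 42166
(-44051 + f)/(P - 16548) = (-44051 + 42166)/(10085 - 16548) = -1885/(-6463) = -1885*(-1/6463) = 1885/6463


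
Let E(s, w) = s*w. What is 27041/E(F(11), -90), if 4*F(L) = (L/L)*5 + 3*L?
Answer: -27041/855 ≈ -31.627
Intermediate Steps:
F(L) = 5/4 + 3*L/4 (F(L) = ((L/L)*5 + 3*L)/4 = (1*5 + 3*L)/4 = (5 + 3*L)/4 = 5/4 + 3*L/4)
27041/E(F(11), -90) = 27041/(((5/4 + (¾)*11)*(-90))) = 27041/(((5/4 + 33/4)*(-90))) = 27041/(((19/2)*(-90))) = 27041/(-855) = 27041*(-1/855) = -27041/855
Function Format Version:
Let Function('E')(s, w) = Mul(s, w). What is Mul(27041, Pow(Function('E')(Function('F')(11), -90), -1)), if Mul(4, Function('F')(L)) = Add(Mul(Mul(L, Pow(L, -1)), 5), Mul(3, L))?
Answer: Rational(-27041, 855) ≈ -31.627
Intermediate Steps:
Function('F')(L) = Add(Rational(5, 4), Mul(Rational(3, 4), L)) (Function('F')(L) = Mul(Rational(1, 4), Add(Mul(Mul(L, Pow(L, -1)), 5), Mul(3, L))) = Mul(Rational(1, 4), Add(Mul(1, 5), Mul(3, L))) = Mul(Rational(1, 4), Add(5, Mul(3, L))) = Add(Rational(5, 4), Mul(Rational(3, 4), L)))
Mul(27041, Pow(Function('E')(Function('F')(11), -90), -1)) = Mul(27041, Pow(Mul(Add(Rational(5, 4), Mul(Rational(3, 4), 11)), -90), -1)) = Mul(27041, Pow(Mul(Add(Rational(5, 4), Rational(33, 4)), -90), -1)) = Mul(27041, Pow(Mul(Rational(19, 2), -90), -1)) = Mul(27041, Pow(-855, -1)) = Mul(27041, Rational(-1, 855)) = Rational(-27041, 855)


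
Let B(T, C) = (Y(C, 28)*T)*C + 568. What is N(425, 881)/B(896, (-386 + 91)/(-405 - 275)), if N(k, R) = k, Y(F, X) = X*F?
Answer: 122825/1528704 ≈ 0.080346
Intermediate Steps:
Y(F, X) = F*X
B(T, C) = 568 + 28*T*C**2 (B(T, C) = ((C*28)*T)*C + 568 = ((28*C)*T)*C + 568 = (28*C*T)*C + 568 = 28*T*C**2 + 568 = 568 + 28*T*C**2)
N(425, 881)/B(896, (-386 + 91)/(-405 - 275)) = 425/(568 + 28*896*((-386 + 91)/(-405 - 275))**2) = 425/(568 + 28*896*(-295/(-680))**2) = 425/(568 + 28*896*(-295*(-1/680))**2) = 425/(568 + 28*896*(59/136)**2) = 425/(568 + 28*896*(3481/18496)) = 425/(568 + 1364552/289) = 425/(1528704/289) = 425*(289/1528704) = 122825/1528704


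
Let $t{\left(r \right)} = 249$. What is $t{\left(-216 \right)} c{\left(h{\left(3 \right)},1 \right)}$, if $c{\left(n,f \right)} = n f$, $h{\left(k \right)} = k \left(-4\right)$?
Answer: $-2988$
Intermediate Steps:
$h{\left(k \right)} = - 4 k$
$c{\left(n,f \right)} = f n$
$t{\left(-216 \right)} c{\left(h{\left(3 \right)},1 \right)} = 249 \cdot 1 \left(\left(-4\right) 3\right) = 249 \cdot 1 \left(-12\right) = 249 \left(-12\right) = -2988$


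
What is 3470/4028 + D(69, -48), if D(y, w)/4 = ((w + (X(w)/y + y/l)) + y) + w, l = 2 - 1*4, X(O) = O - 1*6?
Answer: -11500315/46322 ≈ -248.27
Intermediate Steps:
X(O) = -6 + O (X(O) = O - 6 = -6 + O)
l = -2 (l = 2 - 4 = -2)
D(y, w) = 2*y + 8*w + 4*(-6 + w)/y (D(y, w) = 4*(((w + ((-6 + w)/y + y/(-2))) + y) + w) = 4*(((w + ((-6 + w)/y + y*(-1/2))) + y) + w) = 4*(((w + ((-6 + w)/y - y/2)) + y) + w) = 4*(((w + (-y/2 + (-6 + w)/y)) + y) + w) = 4*(((w - y/2 + (-6 + w)/y) + y) + w) = 4*((w + y/2 + (-6 + w)/y) + w) = 4*(y/2 + 2*w + (-6 + w)/y) = 2*y + 8*w + 4*(-6 + w)/y)
3470/4028 + D(69, -48) = 3470/4028 + 2*(-12 + 2*(-48) + 69*(69 + 4*(-48)))/69 = 3470*(1/4028) + 2*(1/69)*(-12 - 96 + 69*(69 - 192)) = 1735/2014 + 2*(1/69)*(-12 - 96 + 69*(-123)) = 1735/2014 + 2*(1/69)*(-12 - 96 - 8487) = 1735/2014 + 2*(1/69)*(-8595) = 1735/2014 - 5730/23 = -11500315/46322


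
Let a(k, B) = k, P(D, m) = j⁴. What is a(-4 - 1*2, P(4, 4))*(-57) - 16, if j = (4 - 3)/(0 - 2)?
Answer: 326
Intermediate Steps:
j = -½ (j = 1/(-2) = 1*(-½) = -½ ≈ -0.50000)
P(D, m) = 1/16 (P(D, m) = (-½)⁴ = 1/16)
a(-4 - 1*2, P(4, 4))*(-57) - 16 = (-4 - 1*2)*(-57) - 16 = (-4 - 2)*(-57) - 16 = -6*(-57) - 16 = 342 - 16 = 326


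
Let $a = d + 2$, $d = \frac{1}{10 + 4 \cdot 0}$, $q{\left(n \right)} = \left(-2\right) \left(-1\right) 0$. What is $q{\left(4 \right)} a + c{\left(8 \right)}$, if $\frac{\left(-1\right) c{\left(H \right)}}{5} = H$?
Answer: $-40$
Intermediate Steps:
$q{\left(n \right)} = 0$ ($q{\left(n \right)} = 2 \cdot 0 = 0$)
$d = \frac{1}{10}$ ($d = \frac{1}{10 + 0} = \frac{1}{10} \approx 0.1$)
$c{\left(H \right)} = - 5 H$
$a = \frac{21}{10}$ ($a = \frac{1}{10} + 2 = \frac{21}{10} \approx 2.1$)
$q{\left(4 \right)} a + c{\left(8 \right)} = 0 \cdot \frac{21}{10} - 40 = 0 - 40 = -40$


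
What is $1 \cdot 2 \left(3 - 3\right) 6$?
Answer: $0$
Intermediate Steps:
$1 \cdot 2 \left(3 - 3\right) 6 = 2 \cdot 0 \cdot 6 = 0 \cdot 6 = 0$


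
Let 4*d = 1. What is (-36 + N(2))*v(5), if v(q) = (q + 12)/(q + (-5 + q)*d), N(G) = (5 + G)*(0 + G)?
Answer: -374/5 ≈ -74.800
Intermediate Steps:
d = ¼ (d = (¼)*1 = ¼ ≈ 0.25000)
N(G) = G*(5 + G) (N(G) = (5 + G)*G = G*(5 + G))
v(q) = (12 + q)/(-5/4 + 5*q/4) (v(q) = (q + 12)/(q + (-5 + q)*(¼)) = (12 + q)/(q + (-5/4 + q/4)) = (12 + q)/(-5/4 + 5*q/4))
(-36 + N(2))*v(5) = (-36 + 2*(5 + 2))*(4*(12 + 5)/(5*(-1 + 5))) = (-36 + 2*7)*((⅘)*17/4) = (-36 + 14)*((⅘)*(¼)*17) = -22*17/5 = -374/5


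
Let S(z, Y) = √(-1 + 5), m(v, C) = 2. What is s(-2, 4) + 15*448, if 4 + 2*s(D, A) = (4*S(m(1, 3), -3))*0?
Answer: 6718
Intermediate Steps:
S(z, Y) = 2 (S(z, Y) = √4 = 2)
s(D, A) = -2 (s(D, A) = -2 + ((4*2)*0)/2 = -2 + (8*0)/2 = -2 + (½)*0 = -2 + 0 = -2)
s(-2, 4) + 15*448 = -2 + 15*448 = -2 + 6720 = 6718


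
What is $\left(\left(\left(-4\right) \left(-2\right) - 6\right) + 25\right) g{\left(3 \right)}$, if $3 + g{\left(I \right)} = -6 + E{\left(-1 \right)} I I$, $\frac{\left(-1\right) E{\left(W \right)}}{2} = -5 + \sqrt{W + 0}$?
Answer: $2187 - 486 i \approx 2187.0 - 486.0 i$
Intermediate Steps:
$E{\left(W \right)} = 10 - 2 \sqrt{W}$ ($E{\left(W \right)} = - 2 \left(-5 + \sqrt{W + 0}\right) = - 2 \left(-5 + \sqrt{W}\right) = 10 - 2 \sqrt{W}$)
$g{\left(I \right)} = -9 + I^{2} \left(10 - 2 i\right)$ ($g{\left(I \right)} = -3 + \left(-6 + \left(10 - 2 \sqrt{-1}\right) I I\right) = -3 + \left(-6 + \left(10 - 2 i\right) I I\right) = -3 + \left(-6 + I \left(10 - 2 i\right) I\right) = -3 + \left(-6 + I^{2} \left(10 - 2 i\right)\right) = -9 + I^{2} \left(10 - 2 i\right)$)
$\left(\left(\left(-4\right) \left(-2\right) - 6\right) + 25\right) g{\left(3 \right)} = \left(\left(\left(-4\right) \left(-2\right) - 6\right) + 25\right) \left(-9 + 2 \cdot 3^{2} \left(5 - i\right)\right) = \left(\left(8 - 6\right) + 25\right) \left(-9 + 2 \cdot 9 \left(5 - i\right)\right) = \left(2 + 25\right) \left(-9 + \left(90 - 18 i\right)\right) = 27 \left(81 - 18 i\right) = 2187 - 486 i$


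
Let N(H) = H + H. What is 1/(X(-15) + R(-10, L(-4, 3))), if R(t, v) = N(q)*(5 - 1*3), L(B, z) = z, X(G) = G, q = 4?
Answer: 1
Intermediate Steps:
N(H) = 2*H
R(t, v) = 16 (R(t, v) = (2*4)*(5 - 1*3) = 8*(5 - 3) = 8*2 = 16)
1/(X(-15) + R(-10, L(-4, 3))) = 1/(-15 + 16) = 1/1 = 1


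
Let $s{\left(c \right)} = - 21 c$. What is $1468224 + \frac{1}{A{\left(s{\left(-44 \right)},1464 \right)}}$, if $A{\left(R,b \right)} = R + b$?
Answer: $\frac{3506118913}{2388} \approx 1.4682 \cdot 10^{6}$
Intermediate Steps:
$1468224 + \frac{1}{A{\left(s{\left(-44 \right)},1464 \right)}} = 1468224 + \frac{1}{\left(-21\right) \left(-44\right) + 1464} = 1468224 + \frac{1}{924 + 1464} = 1468224 + \frac{1}{2388} = \frac{3506118913}{2388}$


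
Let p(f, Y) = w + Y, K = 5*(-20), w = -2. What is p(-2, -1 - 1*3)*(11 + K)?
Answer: 534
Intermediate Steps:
K = -100
p(f, Y) = -2 + Y
p(-2, -1 - 1*3)*(11 + K) = (-2 + (-1 - 1*3))*(11 - 100) = (-2 + (-1 - 3))*(-89) = (-2 - 4)*(-89) = -6*(-89) = 534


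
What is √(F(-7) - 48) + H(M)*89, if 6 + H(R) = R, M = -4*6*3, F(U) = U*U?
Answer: -6941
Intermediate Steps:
F(U) = U²
M = -72 (M = -24*3 = -72)
H(R) = -6 + R
√(F(-7) - 48) + H(M)*89 = √((-7)² - 48) + (-6 - 72)*89 = √(49 - 48) - 78*89 = √1 - 6942 = 1 - 6942 = -6941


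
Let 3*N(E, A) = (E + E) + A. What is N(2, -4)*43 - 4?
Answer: -4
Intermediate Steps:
N(E, A) = A/3 + 2*E/3 (N(E, A) = ((E + E) + A)/3 = (2*E + A)/3 = (A + 2*E)/3 = A/3 + 2*E/3)
N(2, -4)*43 - 4 = ((⅓)*(-4) + (⅔)*2)*43 - 4 = (-4/3 + 4/3)*43 - 4 = 0*43 - 4 = 0 - 4 = -4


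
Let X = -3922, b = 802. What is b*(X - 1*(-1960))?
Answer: -1573524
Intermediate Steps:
b*(X - 1*(-1960)) = 802*(-3922 - 1*(-1960)) = 802*(-3922 + 1960) = 802*(-1962) = -1573524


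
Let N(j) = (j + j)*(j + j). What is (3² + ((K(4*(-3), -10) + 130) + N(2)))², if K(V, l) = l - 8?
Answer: 18769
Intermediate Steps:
K(V, l) = -8 + l
N(j) = 4*j² (N(j) = (2*j)*(2*j) = 4*j²)
(3² + ((K(4*(-3), -10) + 130) + N(2)))² = (3² + (((-8 - 10) + 130) + 4*2²))² = (9 + ((-18 + 130) + 4*4))² = (9 + (112 + 16))² = (9 + 128)² = 137² = 18769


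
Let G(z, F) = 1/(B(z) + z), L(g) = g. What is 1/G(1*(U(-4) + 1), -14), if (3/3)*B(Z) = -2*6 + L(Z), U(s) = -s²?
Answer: -42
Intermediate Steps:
B(Z) = -12 + Z (B(Z) = -2*6 + Z = -12 + Z)
G(z, F) = 1/(-12 + 2*z) (G(z, F) = 1/((-12 + z) + z) = 1/(-12 + 2*z))
1/G(1*(U(-4) + 1), -14) = 1/(1/(2*(-6 + 1*(-1*(-4)² + 1)))) = 1/(1/(2*(-6 + 1*(-1*16 + 1)))) = 1/(1/(2*(-6 + 1*(-16 + 1)))) = 1/(1/(2*(-6 + 1*(-15)))) = 1/(1/(2*(-6 - 15))) = 1/((½)/(-21)) = 1/((½)*(-1/21)) = 1/(-1/42) = -42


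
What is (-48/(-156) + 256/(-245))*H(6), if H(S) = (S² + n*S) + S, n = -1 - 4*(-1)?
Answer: -28176/637 ≈ -44.232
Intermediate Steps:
n = 3 (n = -1 + 4 = 3)
H(S) = S² + 4*S (H(S) = (S² + 3*S) + S = S² + 4*S)
(-48/(-156) + 256/(-245))*H(6) = (-48/(-156) + 256/(-245))*(6*(4 + 6)) = (-48*(-1/156) + 256*(-1/245))*(6*10) = (4/13 - 256/245)*60 = -2348/3185*60 = -28176/637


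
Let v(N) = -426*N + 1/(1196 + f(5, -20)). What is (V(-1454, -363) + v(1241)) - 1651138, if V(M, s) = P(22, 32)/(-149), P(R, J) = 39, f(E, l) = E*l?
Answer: -355970755011/163304 ≈ -2.1798e+6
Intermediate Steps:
V(M, s) = -39/149 (V(M, s) = 39/(-149) = 39*(-1/149) = -39/149)
v(N) = 1/1096 - 426*N (v(N) = -426*N + 1/(1196 + 5*(-20)) = -426*N + 1/(1196 - 100) = -426*N + 1/1096 = 1/1096 - 426*N)
(V(-1454, -363) + v(1241)) - 1651138 = (-39/149 + (1/1096 - 426*1241)) - 1651138 = (-39/149 + (1/1096 - 528666)) - 1651138 = (-39/149 - 579417935/1096) - 1651138 = -86333315059/163304 - 1651138 = -355970755011/163304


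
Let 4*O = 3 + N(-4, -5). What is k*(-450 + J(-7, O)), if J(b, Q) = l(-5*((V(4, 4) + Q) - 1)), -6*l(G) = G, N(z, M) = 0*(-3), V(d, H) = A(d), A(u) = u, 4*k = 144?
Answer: -32175/2 ≈ -16088.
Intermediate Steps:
k = 36 (k = (¼)*144 = 36)
V(d, H) = d
N(z, M) = 0
l(G) = -G/6
O = ¾ (O = (3 + 0)/4 = (¼)*3 = ¾ ≈ 0.75000)
J(b, Q) = 5/2 + 5*Q/6 (J(b, Q) = -(-5)*((4 + Q) - 1)/6 = -(-5)*(3 + Q)/6 = -(-15 - 5*Q)/6 = 5/2 + 5*Q/6)
k*(-450 + J(-7, O)) = 36*(-450 + (5/2 + (⅚)*(¾))) = 36*(-450 + (5/2 + 5/8)) = 36*(-450 + 25/8) = 36*(-3575/8) = -32175/2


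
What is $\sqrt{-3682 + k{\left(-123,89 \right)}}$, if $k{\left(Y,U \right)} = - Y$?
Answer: $i \sqrt{3559} \approx 59.657 i$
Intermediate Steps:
$\sqrt{-3682 + k{\left(-123,89 \right)}} = \sqrt{-3682 - -123} = \sqrt{-3682 + 123} = \sqrt{-3559} = i \sqrt{3559}$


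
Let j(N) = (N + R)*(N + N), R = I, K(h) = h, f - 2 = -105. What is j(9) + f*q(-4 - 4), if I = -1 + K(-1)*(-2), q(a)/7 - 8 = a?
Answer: 180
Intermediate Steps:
f = -103 (f = 2 - 105 = -103)
q(a) = 56 + 7*a
I = 1 (I = -1 - 1*(-2) = -1 + 2 = 1)
R = 1
j(N) = 2*N*(1 + N) (j(N) = (N + 1)*(N + N) = (1 + N)*(2*N) = 2*N*(1 + N))
j(9) + f*q(-4 - 4) = 2*9*(1 + 9) - 103*(56 + 7*(-4 - 4)) = 2*9*10 - 103*(56 + 7*(-8)) = 180 - 103*(56 - 56) = 180 - 103*0 = 180 + 0 = 180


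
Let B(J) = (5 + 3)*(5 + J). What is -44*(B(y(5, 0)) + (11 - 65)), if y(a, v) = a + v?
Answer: -1144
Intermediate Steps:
B(J) = 40 + 8*J (B(J) = 8*(5 + J) = 40 + 8*J)
-44*(B(y(5, 0)) + (11 - 65)) = -44*((40 + 8*(5 + 0)) + (11 - 65)) = -44*((40 + 8*5) - 54) = -44*((40 + 40) - 54) = -44*(80 - 54) = -44*26 = -1144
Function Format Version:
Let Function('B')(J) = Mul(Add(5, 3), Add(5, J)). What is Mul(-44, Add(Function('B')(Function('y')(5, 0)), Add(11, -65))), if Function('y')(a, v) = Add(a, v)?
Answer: -1144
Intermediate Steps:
Function('B')(J) = Add(40, Mul(8, J)) (Function('B')(J) = Mul(8, Add(5, J)) = Add(40, Mul(8, J)))
Mul(-44, Add(Function('B')(Function('y')(5, 0)), Add(11, -65))) = Mul(-44, Add(Add(40, Mul(8, Add(5, 0))), Add(11, -65))) = Mul(-44, Add(Add(40, Mul(8, 5)), -54)) = Mul(-44, Add(Add(40, 40), -54)) = Mul(-44, Add(80, -54)) = Mul(-44, 26) = -1144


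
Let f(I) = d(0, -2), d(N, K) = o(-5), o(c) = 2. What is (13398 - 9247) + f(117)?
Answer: 4153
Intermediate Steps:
d(N, K) = 2
f(I) = 2
(13398 - 9247) + f(117) = (13398 - 9247) + 2 = 4151 + 2 = 4153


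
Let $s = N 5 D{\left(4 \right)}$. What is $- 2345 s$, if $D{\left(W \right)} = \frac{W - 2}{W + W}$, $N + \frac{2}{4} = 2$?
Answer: $- \frac{35175}{8} \approx -4396.9$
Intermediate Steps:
$N = \frac{3}{2}$ ($N = - \frac{1}{2} + 2 = \frac{3}{2} \approx 1.5$)
$D{\left(W \right)} = \frac{-2 + W}{2 W}$
$s = \frac{15}{8}$ ($s = \frac{3}{2} \cdot 5 \frac{-2 + 4}{2 \cdot 4} = \frac{15 \cdot \frac{1}{2} \cdot \frac{1}{4} \cdot 2}{2} = \frac{15}{2} \cdot \frac{1}{4} = \frac{15}{8} \approx 1.875$)
$- 2345 s = \left(-2345\right) \frac{15}{8} = - \frac{35175}{8}$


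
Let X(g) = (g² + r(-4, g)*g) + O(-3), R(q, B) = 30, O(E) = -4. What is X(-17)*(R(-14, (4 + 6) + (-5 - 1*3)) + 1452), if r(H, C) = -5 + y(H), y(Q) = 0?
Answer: 548340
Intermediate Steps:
r(H, C) = -5 (r(H, C) = -5 + 0 = -5)
X(g) = -4 + g² - 5*g (X(g) = (g² - 5*g) - 4 = -4 + g² - 5*g)
X(-17)*(R(-14, (4 + 6) + (-5 - 1*3)) + 1452) = (-4 + (-17)² - 5*(-17))*(30 + 1452) = (-4 + 289 + 85)*1482 = 370*1482 = 548340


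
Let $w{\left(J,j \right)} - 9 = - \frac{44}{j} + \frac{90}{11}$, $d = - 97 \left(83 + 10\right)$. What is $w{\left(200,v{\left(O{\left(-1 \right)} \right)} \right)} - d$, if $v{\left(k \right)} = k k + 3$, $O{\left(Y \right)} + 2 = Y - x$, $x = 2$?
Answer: $\frac{695819}{77} \approx 9036.6$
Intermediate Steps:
$O{\left(Y \right)} = -4 + Y$ ($O{\left(Y \right)} = -2 + \left(Y - 2\right) = -2 + \left(-2 + Y\right) = -4 + Y$)
$v{\left(k \right)} = 3 + k^{2}$ ($v{\left(k \right)} = k^{2} + 3 = 3 + k^{2}$)
$d = -9021$ ($d = \left(-97\right) 93 = -9021$)
$w{\left(J,j \right)} = \frac{189}{11} - \frac{44}{j}$ ($w{\left(J,j \right)} = 9 + \left(- \frac{44}{j} + \frac{90}{11}\right) = 9 + \left(\frac{90}{11} - \frac{44}{j}\right) = \frac{189}{11} - \frac{44}{j}$)
$w{\left(200,v{\left(O{\left(-1 \right)} \right)} \right)} - d = \left(\frac{189}{11} - \frac{44}{3 + \left(-4 - 1\right)^{2}}\right) - -9021 = \left(\frac{189}{11} - \frac{44}{3 + \left(-5\right)^{2}}\right) + 9021 = \left(\frac{189}{11} - \frac{44}{3 + 25}\right) + 9021 = \left(\frac{189}{11} - \frac{44}{28}\right) + 9021 = \left(\frac{189}{11} - \frac{11}{7}\right) + 9021 = \frac{1202}{77} + 9021 = \frac{695819}{77}$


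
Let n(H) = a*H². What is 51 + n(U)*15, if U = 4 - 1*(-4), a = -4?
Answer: -3789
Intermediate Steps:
U = 8 (U = 4 + 4 = 8)
n(H) = -4*H²
51 + n(U)*15 = 51 - 4*8²*15 = 51 - 4*64*15 = 51 - 256*15 = 51 - 3840 = -3789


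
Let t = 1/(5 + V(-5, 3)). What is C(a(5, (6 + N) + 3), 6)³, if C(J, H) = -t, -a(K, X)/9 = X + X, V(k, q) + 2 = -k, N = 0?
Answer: -1/512 ≈ -0.0019531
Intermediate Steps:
V(k, q) = -2 - k
t = ⅛ (t = 1/(5 + (-2 - 1*(-5))) = 1/(5 + (-2 + 5)) = 1/(5 + 3) = 1/8 = ⅛ ≈ 0.12500)
a(K, X) = -18*X (a(K, X) = -9*(X + X) = -18*X)
C(J, H) = -⅛ (C(J, H) = -1*⅛ = -⅛)
C(a(5, (6 + N) + 3), 6)³ = (-⅛)³ = -1/512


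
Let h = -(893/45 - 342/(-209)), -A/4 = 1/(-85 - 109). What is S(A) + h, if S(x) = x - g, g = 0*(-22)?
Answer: -1030411/48015 ≈ -21.460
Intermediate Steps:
g = 0
A = 2/97 (A = -4/(-85 - 109) = -4/(-194) = -4*(-1/194) = 2/97 ≈ 0.020619)
h = -10633/495 (h = -(893*(1/45) - 342*(-1/209)) = -(893/45 + 18/11) = -1*10633/495 = -10633/495 ≈ -21.481)
S(x) = x (S(x) = x - 1*0 = x + 0 = x)
S(A) + h = 2/97 - 10633/495 = -1030411/48015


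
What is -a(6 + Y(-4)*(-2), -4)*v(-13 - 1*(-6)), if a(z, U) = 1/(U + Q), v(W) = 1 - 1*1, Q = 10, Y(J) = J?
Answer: 0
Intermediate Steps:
v(W) = 0 (v(W) = 1 - 1 = 0)
a(z, U) = 1/(10 + U) (a(z, U) = 1/(U + 10) = 1/(10 + U))
-a(6 + Y(-4)*(-2), -4)*v(-13 - 1*(-6)) = -0/(10 - 4) = -0/6 = -1*0 = 0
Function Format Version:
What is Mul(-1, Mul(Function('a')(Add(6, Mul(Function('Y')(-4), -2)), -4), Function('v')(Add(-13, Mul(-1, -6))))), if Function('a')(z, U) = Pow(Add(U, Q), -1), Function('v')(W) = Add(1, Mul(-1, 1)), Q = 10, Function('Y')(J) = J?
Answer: 0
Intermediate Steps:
Function('v')(W) = 0 (Function('v')(W) = Add(1, -1) = 0)
Function('a')(z, U) = Pow(Add(10, U), -1) (Function('a')(z, U) = Pow(Add(U, 10), -1) = Pow(Add(10, U), -1))
Mul(-1, Mul(Function('a')(Add(6, Mul(Function('Y')(-4), -2)), -4), Function('v')(Add(-13, Mul(-1, -6))))) = Mul(-1, Mul(Pow(Add(10, -4), -1), 0)) = Mul(-1, Mul(Pow(6, -1), 0)) = Mul(-1, Mul(Rational(1, 6), 0)) = Mul(-1, 0) = 0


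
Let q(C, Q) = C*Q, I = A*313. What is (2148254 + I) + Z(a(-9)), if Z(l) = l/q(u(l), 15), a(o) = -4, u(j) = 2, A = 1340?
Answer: 38515108/15 ≈ 2.5677e+6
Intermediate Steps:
I = 419420 (I = 1340*313 = 419420)
Z(l) = l/30 (Z(l) = l/((2*15)) = l/30)
(2148254 + I) + Z(a(-9)) = (2148254 + 419420) + (1/30)*(-4) = 2567674 - 2/15 = 38515108/15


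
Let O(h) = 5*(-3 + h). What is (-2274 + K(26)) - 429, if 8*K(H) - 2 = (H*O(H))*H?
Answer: 28059/4 ≈ 7014.8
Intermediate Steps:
O(h) = -15 + 5*h
K(H) = ¼ + H²*(-15 + 5*H)/8 (K(H) = ¼ + ((H*(-15 + 5*H))*H)/8 = ¼ + (H²*(-15 + 5*H))/8 = ¼ + H²*(-15 + 5*H)/8)
(-2274 + K(26)) - 429 = (-2274 + (¼ + (5/8)*26²*(-3 + 26))) - 429 = (-2274 + (¼ + (5/8)*676*23)) - 429 = (-2274 + (¼ + 19435/2)) - 429 = (-2274 + 38871/4) - 429 = 29775/4 - 429 = 28059/4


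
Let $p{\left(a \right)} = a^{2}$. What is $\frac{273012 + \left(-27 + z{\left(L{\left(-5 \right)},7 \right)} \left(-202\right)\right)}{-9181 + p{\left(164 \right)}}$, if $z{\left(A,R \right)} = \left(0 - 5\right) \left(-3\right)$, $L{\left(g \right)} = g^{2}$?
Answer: $\frac{17997}{1181} \approx 15.239$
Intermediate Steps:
$z{\left(A,R \right)} = 15$ ($z{\left(A,R \right)} = \left(-5\right) \left(-3\right) = 15$)
$\frac{273012 + \left(-27 + z{\left(L{\left(-5 \right)},7 \right)} \left(-202\right)\right)}{-9181 + p{\left(164 \right)}} = \frac{273012 + \left(-27 + 15 \left(-202\right)\right)}{-9181 + 164^{2}} = \frac{273012 - 3057}{-9181 + 26896} = \frac{273012 - 3057}{17715} = 269955 \cdot \frac{1}{17715} = \frac{17997}{1181}$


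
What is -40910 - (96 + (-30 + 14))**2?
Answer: -47310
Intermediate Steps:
-40910 - (96 + (-30 + 14))**2 = -40910 - (96 - 16)**2 = -40910 - 1*80**2 = -40910 - 1*6400 = -40910 - 6400 = -47310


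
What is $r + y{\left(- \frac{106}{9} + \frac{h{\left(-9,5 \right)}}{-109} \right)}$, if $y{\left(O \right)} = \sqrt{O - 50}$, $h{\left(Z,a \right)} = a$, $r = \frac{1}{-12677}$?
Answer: $- \frac{1}{12677} + \frac{i \sqrt{6610741}}{327} \approx -7.8883 \cdot 10^{-5} + 7.8628 i$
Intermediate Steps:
$r = - \frac{1}{12677} \approx -7.8883 \cdot 10^{-5}$
$y{\left(O \right)} = \sqrt{-50 + O}$
$r + y{\left(- \frac{106}{9} + \frac{h{\left(-9,5 \right)}}{-109} \right)} = - \frac{1}{12677} + \sqrt{-50 + \left(- \frac{106}{9} + \frac{5}{-109}\right)} = - \frac{1}{12677} + \sqrt{-50 + \left(\left(-106\right) \frac{1}{9} + 5 \left(- \frac{1}{109}\right)\right)} = - \frac{1}{12677} + \sqrt{-50 - \frac{11599}{981}} = - \frac{1}{12677} + \sqrt{- \frac{60649}{981}} = - \frac{1}{12677} + \frac{i \sqrt{6610741}}{327}$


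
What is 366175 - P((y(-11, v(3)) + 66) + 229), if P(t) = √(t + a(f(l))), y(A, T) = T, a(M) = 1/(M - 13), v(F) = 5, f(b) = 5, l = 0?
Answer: 366175 - √4798/4 ≈ 3.6616e+5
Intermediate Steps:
a(M) = 1/(-13 + M)
P(t) = √(-⅛ + t) (P(t) = √(t + 1/(-13 + 5)) = √(t + 1/(-8)) = √(t - ⅛) = √(-⅛ + t))
366175 - P((y(-11, v(3)) + 66) + 229) = 366175 - √(-2 + 16*((5 + 66) + 229))/4 = 366175 - √(-2 + 16*(71 + 229))/4 = 366175 - √(-2 + 16*300)/4 = 366175 - √(-2 + 4800)/4 = 366175 - √4798/4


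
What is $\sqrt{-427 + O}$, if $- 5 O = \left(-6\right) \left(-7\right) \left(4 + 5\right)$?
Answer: $\frac{i \sqrt{12565}}{5} \approx 22.419 i$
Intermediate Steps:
$O = - \frac{378}{5}$ ($O = - \frac{\left(-6\right) \left(-7\right) \left(4 + 5\right)}{5} = - \frac{42 \cdot 9}{5} = \left(- \frac{1}{5}\right) 378 = - \frac{378}{5} \approx -75.6$)
$\sqrt{-427 + O} = \sqrt{-427 - \frac{378}{5}} = \sqrt{- \frac{2513}{5}} = \frac{i \sqrt{12565}}{5}$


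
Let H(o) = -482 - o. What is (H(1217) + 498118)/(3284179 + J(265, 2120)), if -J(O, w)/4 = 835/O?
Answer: 8770069/58020273 ≈ 0.15116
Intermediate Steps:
J(O, w) = -3340/O
(H(1217) + 498118)/(3284179 + J(265, 2120)) = ((-482 - 1*1217) + 498118)/(3284179 - 3340/265) = ((-482 - 1217) + 498118)/(3284179 - 3340*1/265) = (-1699 + 498118)/(3284179 - 668/53) = 496419/(174060819/53) = 496419*(53/174060819) = 8770069/58020273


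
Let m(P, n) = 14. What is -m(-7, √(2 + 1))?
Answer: -14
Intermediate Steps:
-m(-7, √(2 + 1)) = -1*14 = -14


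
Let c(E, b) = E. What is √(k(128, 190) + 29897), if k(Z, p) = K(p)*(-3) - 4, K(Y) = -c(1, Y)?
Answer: 2*√7474 ≈ 172.90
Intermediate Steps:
K(Y) = -1 (K(Y) = -1*1 = -1)
k(Z, p) = -1 (k(Z, p) = -1*(-3) - 4 = 3 - 4 = -1)
√(k(128, 190) + 29897) = √(-1 + 29897) = √29896 = 2*√7474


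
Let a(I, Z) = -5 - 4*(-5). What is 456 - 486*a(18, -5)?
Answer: -6834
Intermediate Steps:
a(I, Z) = 15 (a(I, Z) = -5 + 20 = 15)
456 - 486*a(18, -5) = 456 - 486*15 = 456 - 7290 = -6834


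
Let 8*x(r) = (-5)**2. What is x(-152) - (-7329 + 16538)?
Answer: -73647/8 ≈ -9205.9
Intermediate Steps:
x(r) = 25/8 (x(r) = (1/8)*(-5)**2 = (1/8)*25 = 25/8)
x(-152) - (-7329 + 16538) = 25/8 - (-7329 + 16538) = 25/8 - 1*9209 = 25/8 - 9209 = -73647/8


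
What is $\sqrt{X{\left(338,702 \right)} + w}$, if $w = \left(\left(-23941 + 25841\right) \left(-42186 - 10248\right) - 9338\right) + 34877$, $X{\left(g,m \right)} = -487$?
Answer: $2 i \sqrt{24899887} \approx 9980.0 i$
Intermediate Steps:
$w = -99599061$ ($w = \left(1900 \left(-52434\right) - 9338\right) + 34877 = \left(-99624600 - 9338\right) + 34877 = -99633938 + 34877 = -99599061$)
$\sqrt{X{\left(338,702 \right)} + w} = \sqrt{-487 - 99599061} = \sqrt{-99599548} = 2 i \sqrt{24899887}$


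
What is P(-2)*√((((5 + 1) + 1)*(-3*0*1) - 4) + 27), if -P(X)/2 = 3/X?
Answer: 3*√23 ≈ 14.387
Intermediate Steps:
P(X) = -6/X
P(-2)*√((((5 + 1) + 1)*(-3*0*1) - 4) + 27) = (-6/(-2))*√((((5 + 1) + 1)*(-3*0*1) - 4) + 27) = (-6*(-½))*√(((6 + 1)*(0*1) - 4) + 27) = 3*√((7*0 - 4) + 27) = 3*√((0 - 4) + 27) = 3*√(-4 + 27) = 3*√23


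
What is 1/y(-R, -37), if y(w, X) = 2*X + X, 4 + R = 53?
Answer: -1/111 ≈ -0.0090090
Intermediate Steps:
R = 49 (R = -4 + 53 = 49)
y(w, X) = 3*X
1/y(-R, -37) = 1/(3*(-37)) = 1/(-111) = -1/111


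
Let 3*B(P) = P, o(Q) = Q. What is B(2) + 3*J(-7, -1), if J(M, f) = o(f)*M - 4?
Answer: 29/3 ≈ 9.6667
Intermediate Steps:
J(M, f) = -4 + M*f (J(M, f) = f*M - 4 = M*f - 4 = -4 + M*f)
B(P) = P/3
B(2) + 3*J(-7, -1) = (⅓)*2 + 3*(-4 - 7*(-1)) = ⅔ + 3*(-4 + 7) = ⅔ + 3*3 = ⅔ + 9 = 29/3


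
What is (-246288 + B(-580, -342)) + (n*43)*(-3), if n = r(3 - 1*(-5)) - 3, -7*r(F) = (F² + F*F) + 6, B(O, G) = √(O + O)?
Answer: -1704021/7 + 2*I*√290 ≈ -2.4343e+5 + 34.059*I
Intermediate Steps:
B(O, G) = √2*√O (B(O, G) = √(2*O) = √2*√O)
r(F) = -6/7 - 2*F²/7 (r(F) = -((F² + F*F) + 6)/7 = -((F² + F²) + 6)/7 = -(2*F² + 6)/7 = -(6 + 2*F²)/7 = -6/7 - 2*F²/7)
n = -155/7 (n = (-6/7 - 2*(3 - 1*(-5))²/7) - 3 = (-6/7 - 2*(3 + 5)²/7) - 3 = (-6/7 - 2/7*8²) - 3 = (-6/7 - 2/7*64) - 3 = (-6/7 - 128/7) - 3 = -134/7 - 3 = -155/7 ≈ -22.143)
(-246288 + B(-580, -342)) + (n*43)*(-3) = (-246288 + √2*√(-580)) - 155/7*43*(-3) = (-246288 + √2*(2*I*√145)) - 6665/7*(-3) = (-246288 + 2*I*√290) + 19995/7 = -1704021/7 + 2*I*√290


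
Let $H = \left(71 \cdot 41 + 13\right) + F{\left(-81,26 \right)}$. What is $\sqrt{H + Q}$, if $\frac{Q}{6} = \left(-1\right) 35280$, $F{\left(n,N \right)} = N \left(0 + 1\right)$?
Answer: $i \sqrt{208730} \approx 456.87 i$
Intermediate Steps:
$F{\left(n,N \right)} = N$ ($F{\left(n,N \right)} = N 1 = N$)
$Q = -211680$ ($Q = 6 \left(\left(-1\right) 35280\right) = 6 \left(-35280\right) = -211680$)
$H = 2950$ ($H = \left(71 \cdot 41 + 13\right) + 26 = \left(2911 + 13\right) + 26 = 2924 + 26 = 2950$)
$\sqrt{H + Q} = \sqrt{2950 - 211680} = \sqrt{-208730} = i \sqrt{208730}$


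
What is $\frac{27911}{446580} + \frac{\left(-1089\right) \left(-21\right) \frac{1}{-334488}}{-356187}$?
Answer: $\frac{1199615617363}{19193962848840} \approx 0.0625$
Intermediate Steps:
$\frac{27911}{446580} + \frac{\left(-1089\right) \left(-21\right) \frac{1}{-334488}}{-356187} = 27911 \cdot \frac{1}{446580} + 22869 \left(- \frac{1}{334488}\right) \left(- \frac{1}{356187}\right) = \frac{27911}{446580} - - \frac{33}{171919592} = \frac{27911}{446580} + \frac{33}{171919592} = \frac{1199615617363}{19193962848840}$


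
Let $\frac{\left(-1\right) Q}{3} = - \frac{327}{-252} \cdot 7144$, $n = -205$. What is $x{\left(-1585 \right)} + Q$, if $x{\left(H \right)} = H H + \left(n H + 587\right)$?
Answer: $\frac{19669485}{7} \approx 2.8099 \cdot 10^{6}$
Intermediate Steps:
$Q = - \frac{194674}{7}$ ($Q = - 3 - \frac{327}{-252} \cdot 7144 = - 3 \left(-327\right) \left(- \frac{1}{252}\right) 7144 = - 3 \cdot \frac{109}{84} \cdot 7144 = \left(-3\right) \frac{194674}{21} = - \frac{194674}{7} \approx -27811.0$)
$x{\left(H \right)} = 587 + H^{2} - 205 H$ ($x{\left(H \right)} = H H - \left(-587 + 205 H\right) = H^{2} - \left(-587 + 205 H\right) = 587 + H^{2} - 205 H$)
$x{\left(-1585 \right)} + Q = \left(587 + \left(-1585\right)^{2} - -324925\right) - \frac{194674}{7} = \left(587 + 2512225 + 324925\right) - \frac{194674}{7} = 2837737 - \frac{194674}{7} = \frac{19669485}{7}$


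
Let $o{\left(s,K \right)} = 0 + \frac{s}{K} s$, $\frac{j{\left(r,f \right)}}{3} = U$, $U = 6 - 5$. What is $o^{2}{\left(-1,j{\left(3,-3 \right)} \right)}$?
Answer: $\frac{1}{9} \approx 0.11111$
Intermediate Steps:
$U = 1$
$j{\left(r,f \right)} = 3$ ($j{\left(r,f \right)} = 3 \cdot 1 = 3$)
$o{\left(s,K \right)} = \frac{s^{2}}{K}$ ($o{\left(s,K \right)} = 0 + \frac{s^{2}}{K} = \frac{s^{2}}{K}$)
$o^{2}{\left(-1,j{\left(3,-3 \right)} \right)} = \left(\frac{\left(-1\right)^{2}}{3}\right)^{2} = \left(\frac{1}{3} \cdot 1\right)^{2} = \left(\frac{1}{3}\right)^{2} = \frac{1}{9}$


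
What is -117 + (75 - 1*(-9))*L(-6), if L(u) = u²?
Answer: 2907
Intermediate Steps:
-117 + (75 - 1*(-9))*L(-6) = -117 + (75 - 1*(-9))*(-6)² = -117 + (75 + 9)*36 = -117 + 84*36 = -117 + 3024 = 2907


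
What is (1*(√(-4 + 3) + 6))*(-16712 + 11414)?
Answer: -31788 - 5298*I ≈ -31788.0 - 5298.0*I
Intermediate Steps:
(1*(√(-4 + 3) + 6))*(-16712 + 11414) = (1*(√(-1) + 6))*(-5298) = (1*(I + 6))*(-5298) = (1*(6 + I))*(-5298) = (6 + I)*(-5298) = -31788 - 5298*I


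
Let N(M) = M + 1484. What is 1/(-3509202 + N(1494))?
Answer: -1/3506224 ≈ -2.8521e-7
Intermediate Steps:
N(M) = 1484 + M
1/(-3509202 + N(1494)) = 1/(-3509202 + (1484 + 1494)) = 1/(-3509202 + 2978) = 1/(-3506224) = -1/3506224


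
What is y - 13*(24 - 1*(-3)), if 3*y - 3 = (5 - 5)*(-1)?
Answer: -350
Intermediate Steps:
y = 1 (y = 1 + ((5 - 5)*(-1))/3 = 1 + (0*(-1))/3 = 1 + (⅓)*0 = 1 + 0 = 1)
y - 13*(24 - 1*(-3)) = 1 - 13*(24 - 1*(-3)) = 1 - 13*(24 + 3) = 1 - 13*27 = 1 - 351 = -350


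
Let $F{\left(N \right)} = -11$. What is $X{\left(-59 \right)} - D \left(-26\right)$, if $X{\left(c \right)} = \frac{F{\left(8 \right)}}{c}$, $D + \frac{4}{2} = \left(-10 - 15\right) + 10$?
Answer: $- \frac{26067}{59} \approx -441.81$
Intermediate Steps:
$D = -17$ ($D = -2 + \left(\left(-10 - 15\right) + 10\right) = -2 + \left(-25 + 10\right) = -2 - 15 = -17$)
$X{\left(c \right)} = - \frac{11}{c}$
$X{\left(-59 \right)} - D \left(-26\right) = - \frac{11}{-59} - \left(-17\right) \left(-26\right) = \left(-11\right) \left(- \frac{1}{59}\right) - 442 = \frac{11}{59} - 442 = - \frac{26067}{59}$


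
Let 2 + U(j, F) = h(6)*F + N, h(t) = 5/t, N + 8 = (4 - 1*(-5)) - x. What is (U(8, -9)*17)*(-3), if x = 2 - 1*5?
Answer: 561/2 ≈ 280.50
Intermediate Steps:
x = -3 (x = 2 - 5 = -3)
N = 4 (N = -8 + ((4 - 1*(-5)) - 1*(-3)) = -8 + ((4 + 5) + 3) = -8 + (9 + 3) = -8 + 12 = 4)
U(j, F) = 2 + 5*F/6 (U(j, F) = -2 + ((5/6)*F + 4) = -2 + ((5*(⅙))*F + 4) = -2 + (5*F/6 + 4) = -2 + (4 + 5*F/6) = 2 + 5*F/6)
(U(8, -9)*17)*(-3) = ((2 + (⅚)*(-9))*17)*(-3) = ((2 - 15/2)*17)*(-3) = -11/2*17*(-3) = -187/2*(-3) = 561/2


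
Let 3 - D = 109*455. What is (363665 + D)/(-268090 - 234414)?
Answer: -314073/502504 ≈ -0.62502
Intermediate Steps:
D = -49592 (D = 3 - 109*455 = 3 - 1*49595 = 3 - 49595 = -49592)
(363665 + D)/(-268090 - 234414) = (363665 - 49592)/(-268090 - 234414) = 314073/(-502504) = 314073*(-1/502504) = -314073/502504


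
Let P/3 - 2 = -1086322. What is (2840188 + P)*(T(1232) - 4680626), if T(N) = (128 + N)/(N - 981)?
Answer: 491988323399352/251 ≈ 1.9601e+12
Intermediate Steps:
P = -3258960 (P = 6 + 3*(-1086322) = 6 - 3258966 = -3258960)
T(N) = (128 + N)/(-981 + N)
(2840188 + P)*(T(1232) - 4680626) = (2840188 - 3258960)*((128 + 1232)/(-981 + 1232) - 4680626) = -418772*(1360/251 - 4680626) = -418772*(-1174835766/251) = 491988323399352/251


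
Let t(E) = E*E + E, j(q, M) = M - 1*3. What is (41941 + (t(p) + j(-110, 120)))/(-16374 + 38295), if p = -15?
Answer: 42268/21921 ≈ 1.9282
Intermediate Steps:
j(q, M) = -3 + M (j(q, M) = M - 3 = -3 + M)
t(E) = E + E² (t(E) = E² + E = E + E²)
(41941 + (t(p) + j(-110, 120)))/(-16374 + 38295) = (41941 + (-15*(1 - 15) + (-3 + 120)))/(-16374 + 38295) = (41941 + (-15*(-14) + 117))/21921 = (41941 + (210 + 117))*(1/21921) = (41941 + 327)*(1/21921) = 42268*(1/21921) = 42268/21921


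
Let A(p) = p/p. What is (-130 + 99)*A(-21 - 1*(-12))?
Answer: -31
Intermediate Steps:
A(p) = 1
(-130 + 99)*A(-21 - 1*(-12)) = (-130 + 99)*1 = -31*1 = -31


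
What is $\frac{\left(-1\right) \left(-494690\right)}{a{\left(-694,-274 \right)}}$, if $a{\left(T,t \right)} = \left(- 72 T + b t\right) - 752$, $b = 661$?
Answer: $- \frac{247345}{65949} \approx -3.7505$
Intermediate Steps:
$a{\left(T,t \right)} = -752 - 72 T + 661 t$ ($a{\left(T,t \right)} = \left(- 72 T + 661 t\right) - 752 = -752 - 72 T + 661 t$)
$\frac{\left(-1\right) \left(-494690\right)}{a{\left(-694,-274 \right)}} = \frac{\left(-1\right) \left(-494690\right)}{-752 - -49968 + 661 \left(-274\right)} = \frac{494690}{-752 + 49968 - 181114} = \frac{494690}{-131898} = 494690 \left(- \frac{1}{131898}\right) = - \frac{247345}{65949}$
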